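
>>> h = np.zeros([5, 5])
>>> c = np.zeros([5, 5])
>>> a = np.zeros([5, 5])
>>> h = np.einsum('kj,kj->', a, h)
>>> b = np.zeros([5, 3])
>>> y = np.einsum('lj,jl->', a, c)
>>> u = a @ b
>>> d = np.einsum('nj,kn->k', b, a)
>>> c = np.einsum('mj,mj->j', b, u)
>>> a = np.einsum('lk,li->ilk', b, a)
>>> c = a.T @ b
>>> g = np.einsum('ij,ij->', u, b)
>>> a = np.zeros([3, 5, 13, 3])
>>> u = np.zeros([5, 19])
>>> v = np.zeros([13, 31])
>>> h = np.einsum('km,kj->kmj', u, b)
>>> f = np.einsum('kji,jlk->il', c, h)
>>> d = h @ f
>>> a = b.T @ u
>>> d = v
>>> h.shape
(5, 19, 3)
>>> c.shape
(3, 5, 3)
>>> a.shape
(3, 19)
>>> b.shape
(5, 3)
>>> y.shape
()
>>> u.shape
(5, 19)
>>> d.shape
(13, 31)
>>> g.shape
()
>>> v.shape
(13, 31)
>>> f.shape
(3, 19)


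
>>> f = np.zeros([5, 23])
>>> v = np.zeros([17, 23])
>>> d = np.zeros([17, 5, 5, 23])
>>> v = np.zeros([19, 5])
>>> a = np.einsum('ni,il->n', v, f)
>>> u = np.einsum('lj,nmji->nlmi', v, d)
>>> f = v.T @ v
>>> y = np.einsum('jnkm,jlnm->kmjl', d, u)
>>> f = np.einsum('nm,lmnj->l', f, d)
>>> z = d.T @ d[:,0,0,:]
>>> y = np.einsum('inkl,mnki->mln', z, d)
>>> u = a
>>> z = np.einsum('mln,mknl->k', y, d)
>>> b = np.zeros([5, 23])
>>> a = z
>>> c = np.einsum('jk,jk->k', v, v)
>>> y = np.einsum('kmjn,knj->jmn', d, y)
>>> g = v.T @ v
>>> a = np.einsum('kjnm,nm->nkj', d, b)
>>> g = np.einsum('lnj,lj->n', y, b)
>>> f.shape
(17,)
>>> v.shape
(19, 5)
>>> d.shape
(17, 5, 5, 23)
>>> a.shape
(5, 17, 5)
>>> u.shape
(19,)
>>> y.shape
(5, 5, 23)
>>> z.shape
(5,)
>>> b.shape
(5, 23)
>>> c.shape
(5,)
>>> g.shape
(5,)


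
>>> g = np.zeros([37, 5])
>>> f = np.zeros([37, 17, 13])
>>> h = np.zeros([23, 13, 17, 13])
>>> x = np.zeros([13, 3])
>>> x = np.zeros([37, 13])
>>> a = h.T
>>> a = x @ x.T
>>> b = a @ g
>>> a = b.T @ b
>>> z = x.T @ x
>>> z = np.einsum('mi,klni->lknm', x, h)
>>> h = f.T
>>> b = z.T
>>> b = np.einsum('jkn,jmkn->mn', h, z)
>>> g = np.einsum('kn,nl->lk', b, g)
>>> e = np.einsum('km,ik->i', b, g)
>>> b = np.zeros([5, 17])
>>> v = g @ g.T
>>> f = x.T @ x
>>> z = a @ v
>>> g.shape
(5, 23)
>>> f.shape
(13, 13)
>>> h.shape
(13, 17, 37)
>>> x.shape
(37, 13)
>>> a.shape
(5, 5)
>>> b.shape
(5, 17)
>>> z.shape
(5, 5)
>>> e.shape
(5,)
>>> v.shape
(5, 5)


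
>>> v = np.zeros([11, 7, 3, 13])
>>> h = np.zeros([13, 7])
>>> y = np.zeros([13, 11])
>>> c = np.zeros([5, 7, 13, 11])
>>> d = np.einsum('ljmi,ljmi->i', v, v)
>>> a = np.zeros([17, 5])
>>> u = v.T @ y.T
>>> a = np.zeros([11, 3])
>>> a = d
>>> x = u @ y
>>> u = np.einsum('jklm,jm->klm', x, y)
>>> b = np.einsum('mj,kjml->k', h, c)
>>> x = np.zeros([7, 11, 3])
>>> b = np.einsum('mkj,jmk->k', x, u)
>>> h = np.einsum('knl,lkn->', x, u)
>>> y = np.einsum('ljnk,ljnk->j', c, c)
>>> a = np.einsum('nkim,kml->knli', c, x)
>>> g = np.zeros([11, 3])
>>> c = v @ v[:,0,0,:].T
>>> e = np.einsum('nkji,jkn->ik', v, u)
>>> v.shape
(11, 7, 3, 13)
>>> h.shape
()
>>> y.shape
(7,)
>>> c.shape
(11, 7, 3, 11)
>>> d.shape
(13,)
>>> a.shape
(7, 5, 3, 13)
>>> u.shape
(3, 7, 11)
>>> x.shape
(7, 11, 3)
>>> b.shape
(11,)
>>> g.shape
(11, 3)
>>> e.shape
(13, 7)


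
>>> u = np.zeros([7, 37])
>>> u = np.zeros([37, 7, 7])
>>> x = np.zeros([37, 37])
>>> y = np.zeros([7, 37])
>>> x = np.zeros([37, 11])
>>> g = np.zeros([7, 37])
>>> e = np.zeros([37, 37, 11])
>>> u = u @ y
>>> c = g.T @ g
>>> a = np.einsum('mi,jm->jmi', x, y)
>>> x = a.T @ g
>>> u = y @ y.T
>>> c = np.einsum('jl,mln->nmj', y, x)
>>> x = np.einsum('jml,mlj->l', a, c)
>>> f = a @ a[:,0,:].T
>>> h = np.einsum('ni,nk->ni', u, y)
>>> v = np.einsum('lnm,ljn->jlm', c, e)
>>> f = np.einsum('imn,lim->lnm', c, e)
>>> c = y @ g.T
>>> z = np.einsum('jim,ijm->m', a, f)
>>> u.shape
(7, 7)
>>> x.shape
(11,)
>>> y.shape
(7, 37)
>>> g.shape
(7, 37)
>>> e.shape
(37, 37, 11)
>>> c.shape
(7, 7)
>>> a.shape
(7, 37, 11)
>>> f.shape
(37, 7, 11)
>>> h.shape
(7, 7)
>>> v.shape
(37, 37, 7)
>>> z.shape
(11,)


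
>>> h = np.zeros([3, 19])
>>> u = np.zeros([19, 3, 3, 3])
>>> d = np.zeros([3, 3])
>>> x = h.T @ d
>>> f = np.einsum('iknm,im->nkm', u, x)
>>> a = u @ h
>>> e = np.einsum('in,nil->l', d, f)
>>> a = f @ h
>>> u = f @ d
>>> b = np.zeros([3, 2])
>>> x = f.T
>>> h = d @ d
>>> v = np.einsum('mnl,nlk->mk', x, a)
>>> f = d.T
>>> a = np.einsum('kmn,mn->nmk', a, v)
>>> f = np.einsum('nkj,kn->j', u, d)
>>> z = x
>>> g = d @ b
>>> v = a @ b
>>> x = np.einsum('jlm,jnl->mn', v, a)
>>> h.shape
(3, 3)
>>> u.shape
(3, 3, 3)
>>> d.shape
(3, 3)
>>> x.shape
(2, 3)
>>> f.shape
(3,)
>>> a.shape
(19, 3, 3)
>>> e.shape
(3,)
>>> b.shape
(3, 2)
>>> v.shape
(19, 3, 2)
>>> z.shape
(3, 3, 3)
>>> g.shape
(3, 2)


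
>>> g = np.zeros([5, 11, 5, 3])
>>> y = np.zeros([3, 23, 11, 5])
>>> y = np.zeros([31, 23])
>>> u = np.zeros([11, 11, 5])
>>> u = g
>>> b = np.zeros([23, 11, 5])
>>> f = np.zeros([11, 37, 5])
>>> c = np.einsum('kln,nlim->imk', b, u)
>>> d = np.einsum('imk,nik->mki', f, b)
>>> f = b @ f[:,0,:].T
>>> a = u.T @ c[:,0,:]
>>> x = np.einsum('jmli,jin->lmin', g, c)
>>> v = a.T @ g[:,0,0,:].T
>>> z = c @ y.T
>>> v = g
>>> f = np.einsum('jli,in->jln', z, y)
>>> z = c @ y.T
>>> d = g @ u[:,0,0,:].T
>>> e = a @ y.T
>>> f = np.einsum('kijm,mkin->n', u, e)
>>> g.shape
(5, 11, 5, 3)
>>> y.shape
(31, 23)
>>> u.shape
(5, 11, 5, 3)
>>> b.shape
(23, 11, 5)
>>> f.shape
(31,)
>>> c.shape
(5, 3, 23)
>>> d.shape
(5, 11, 5, 5)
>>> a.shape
(3, 5, 11, 23)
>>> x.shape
(5, 11, 3, 23)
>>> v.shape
(5, 11, 5, 3)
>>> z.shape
(5, 3, 31)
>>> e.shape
(3, 5, 11, 31)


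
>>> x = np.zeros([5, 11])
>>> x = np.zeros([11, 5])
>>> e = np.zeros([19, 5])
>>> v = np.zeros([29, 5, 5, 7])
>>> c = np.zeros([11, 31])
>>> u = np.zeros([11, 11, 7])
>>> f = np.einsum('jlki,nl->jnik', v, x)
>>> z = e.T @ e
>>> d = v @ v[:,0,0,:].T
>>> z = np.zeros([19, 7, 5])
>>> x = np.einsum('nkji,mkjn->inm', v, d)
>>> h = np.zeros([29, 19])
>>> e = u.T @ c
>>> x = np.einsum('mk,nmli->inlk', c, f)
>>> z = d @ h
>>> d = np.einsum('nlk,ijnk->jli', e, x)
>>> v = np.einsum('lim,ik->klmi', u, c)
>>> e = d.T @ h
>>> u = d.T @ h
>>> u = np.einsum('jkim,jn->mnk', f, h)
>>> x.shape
(5, 29, 7, 31)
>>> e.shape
(5, 11, 19)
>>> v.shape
(31, 11, 7, 11)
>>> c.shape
(11, 31)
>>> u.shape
(5, 19, 11)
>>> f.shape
(29, 11, 7, 5)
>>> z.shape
(29, 5, 5, 19)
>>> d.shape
(29, 11, 5)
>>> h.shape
(29, 19)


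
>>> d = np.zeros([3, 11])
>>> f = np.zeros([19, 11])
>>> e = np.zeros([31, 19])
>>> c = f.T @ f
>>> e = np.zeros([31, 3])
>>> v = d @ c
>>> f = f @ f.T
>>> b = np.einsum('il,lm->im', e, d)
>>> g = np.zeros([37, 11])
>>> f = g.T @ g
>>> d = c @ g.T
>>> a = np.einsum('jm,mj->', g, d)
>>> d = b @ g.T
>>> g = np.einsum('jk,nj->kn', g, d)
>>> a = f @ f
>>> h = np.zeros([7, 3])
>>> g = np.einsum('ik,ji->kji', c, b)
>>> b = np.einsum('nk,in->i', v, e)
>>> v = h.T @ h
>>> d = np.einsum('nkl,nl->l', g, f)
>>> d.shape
(11,)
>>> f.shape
(11, 11)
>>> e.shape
(31, 3)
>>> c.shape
(11, 11)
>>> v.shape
(3, 3)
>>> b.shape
(31,)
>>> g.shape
(11, 31, 11)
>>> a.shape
(11, 11)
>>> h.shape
(7, 3)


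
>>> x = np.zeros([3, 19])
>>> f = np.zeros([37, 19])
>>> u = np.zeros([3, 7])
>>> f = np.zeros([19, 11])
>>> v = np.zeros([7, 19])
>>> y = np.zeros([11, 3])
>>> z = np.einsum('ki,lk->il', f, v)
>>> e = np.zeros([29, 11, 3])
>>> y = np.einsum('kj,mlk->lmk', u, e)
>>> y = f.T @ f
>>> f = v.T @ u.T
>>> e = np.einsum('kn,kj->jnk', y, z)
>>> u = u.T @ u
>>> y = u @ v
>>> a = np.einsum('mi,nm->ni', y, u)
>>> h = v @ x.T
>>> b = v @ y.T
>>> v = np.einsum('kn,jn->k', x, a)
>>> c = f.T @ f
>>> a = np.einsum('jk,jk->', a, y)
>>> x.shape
(3, 19)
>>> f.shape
(19, 3)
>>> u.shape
(7, 7)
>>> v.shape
(3,)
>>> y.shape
(7, 19)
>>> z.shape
(11, 7)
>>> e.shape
(7, 11, 11)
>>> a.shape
()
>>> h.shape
(7, 3)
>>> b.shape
(7, 7)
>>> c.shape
(3, 3)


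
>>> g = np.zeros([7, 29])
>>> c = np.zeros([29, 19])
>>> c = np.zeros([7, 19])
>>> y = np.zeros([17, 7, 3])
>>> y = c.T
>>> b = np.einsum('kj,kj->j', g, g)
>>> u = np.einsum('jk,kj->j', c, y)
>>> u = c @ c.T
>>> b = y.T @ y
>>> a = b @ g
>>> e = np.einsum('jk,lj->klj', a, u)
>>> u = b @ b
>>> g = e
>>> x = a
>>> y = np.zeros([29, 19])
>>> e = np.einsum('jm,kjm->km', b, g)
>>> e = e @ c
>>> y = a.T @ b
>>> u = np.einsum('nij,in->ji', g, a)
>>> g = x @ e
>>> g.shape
(7, 19)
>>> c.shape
(7, 19)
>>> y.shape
(29, 7)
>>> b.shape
(7, 7)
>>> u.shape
(7, 7)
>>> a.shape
(7, 29)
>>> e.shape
(29, 19)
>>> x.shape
(7, 29)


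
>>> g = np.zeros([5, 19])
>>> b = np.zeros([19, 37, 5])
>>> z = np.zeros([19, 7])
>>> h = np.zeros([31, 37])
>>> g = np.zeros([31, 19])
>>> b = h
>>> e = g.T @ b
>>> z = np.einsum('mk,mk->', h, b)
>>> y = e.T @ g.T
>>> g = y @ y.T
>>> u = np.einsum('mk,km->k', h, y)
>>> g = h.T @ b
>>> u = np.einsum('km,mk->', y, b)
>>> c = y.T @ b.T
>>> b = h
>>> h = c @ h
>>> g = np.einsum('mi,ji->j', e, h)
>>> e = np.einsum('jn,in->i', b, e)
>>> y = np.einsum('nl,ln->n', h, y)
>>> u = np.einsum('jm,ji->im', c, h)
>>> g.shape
(31,)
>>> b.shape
(31, 37)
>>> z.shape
()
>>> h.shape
(31, 37)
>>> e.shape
(19,)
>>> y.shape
(31,)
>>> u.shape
(37, 31)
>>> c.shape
(31, 31)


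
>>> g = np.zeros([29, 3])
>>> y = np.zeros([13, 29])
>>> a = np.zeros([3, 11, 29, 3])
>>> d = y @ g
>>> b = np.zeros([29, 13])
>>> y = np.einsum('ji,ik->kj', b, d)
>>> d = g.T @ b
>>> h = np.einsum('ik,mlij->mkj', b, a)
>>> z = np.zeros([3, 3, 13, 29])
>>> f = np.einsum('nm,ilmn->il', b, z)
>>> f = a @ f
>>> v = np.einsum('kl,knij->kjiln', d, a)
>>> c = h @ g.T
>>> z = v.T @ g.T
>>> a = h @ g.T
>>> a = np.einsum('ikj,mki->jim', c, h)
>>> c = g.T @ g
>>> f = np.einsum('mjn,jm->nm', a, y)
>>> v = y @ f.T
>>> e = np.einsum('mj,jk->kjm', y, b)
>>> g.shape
(29, 3)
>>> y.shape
(3, 29)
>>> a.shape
(29, 3, 3)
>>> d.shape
(3, 13)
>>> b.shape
(29, 13)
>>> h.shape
(3, 13, 3)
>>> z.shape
(11, 13, 29, 3, 29)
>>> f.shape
(3, 29)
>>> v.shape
(3, 3)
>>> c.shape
(3, 3)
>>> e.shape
(13, 29, 3)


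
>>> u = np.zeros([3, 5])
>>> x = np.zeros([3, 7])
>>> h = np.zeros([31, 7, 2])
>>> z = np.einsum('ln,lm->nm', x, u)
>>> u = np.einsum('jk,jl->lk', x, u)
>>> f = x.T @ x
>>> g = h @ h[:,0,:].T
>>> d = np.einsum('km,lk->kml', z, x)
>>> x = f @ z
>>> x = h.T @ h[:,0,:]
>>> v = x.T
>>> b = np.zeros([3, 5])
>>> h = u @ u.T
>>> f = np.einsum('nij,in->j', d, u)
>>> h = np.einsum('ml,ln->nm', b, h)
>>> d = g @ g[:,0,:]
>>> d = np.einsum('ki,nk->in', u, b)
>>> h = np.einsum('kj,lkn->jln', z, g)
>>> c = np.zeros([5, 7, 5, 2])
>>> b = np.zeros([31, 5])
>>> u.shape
(5, 7)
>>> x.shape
(2, 7, 2)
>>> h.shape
(5, 31, 31)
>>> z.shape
(7, 5)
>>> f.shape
(3,)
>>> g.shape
(31, 7, 31)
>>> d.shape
(7, 3)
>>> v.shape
(2, 7, 2)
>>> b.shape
(31, 5)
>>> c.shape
(5, 7, 5, 2)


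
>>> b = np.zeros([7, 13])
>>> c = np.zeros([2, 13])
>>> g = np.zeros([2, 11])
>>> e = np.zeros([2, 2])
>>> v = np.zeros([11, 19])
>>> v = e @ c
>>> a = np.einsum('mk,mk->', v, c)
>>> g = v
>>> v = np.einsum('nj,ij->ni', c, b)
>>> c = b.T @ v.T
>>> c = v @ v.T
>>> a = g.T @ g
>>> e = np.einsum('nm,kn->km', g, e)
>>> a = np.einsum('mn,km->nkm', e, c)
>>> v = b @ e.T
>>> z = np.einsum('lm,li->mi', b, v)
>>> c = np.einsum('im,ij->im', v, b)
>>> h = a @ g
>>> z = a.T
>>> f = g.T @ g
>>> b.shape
(7, 13)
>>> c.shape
(7, 2)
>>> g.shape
(2, 13)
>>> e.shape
(2, 13)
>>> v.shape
(7, 2)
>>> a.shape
(13, 2, 2)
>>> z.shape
(2, 2, 13)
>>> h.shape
(13, 2, 13)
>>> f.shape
(13, 13)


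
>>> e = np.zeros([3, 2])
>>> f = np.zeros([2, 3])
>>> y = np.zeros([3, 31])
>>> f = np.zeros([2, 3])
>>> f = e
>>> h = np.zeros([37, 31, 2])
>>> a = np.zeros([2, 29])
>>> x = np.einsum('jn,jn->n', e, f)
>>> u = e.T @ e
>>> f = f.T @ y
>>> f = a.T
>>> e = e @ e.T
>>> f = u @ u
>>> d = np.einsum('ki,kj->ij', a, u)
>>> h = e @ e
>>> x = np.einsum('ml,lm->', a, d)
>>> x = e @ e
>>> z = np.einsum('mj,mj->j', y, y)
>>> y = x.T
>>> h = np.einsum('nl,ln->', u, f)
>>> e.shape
(3, 3)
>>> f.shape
(2, 2)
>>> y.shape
(3, 3)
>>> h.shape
()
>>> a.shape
(2, 29)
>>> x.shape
(3, 3)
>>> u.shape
(2, 2)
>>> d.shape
(29, 2)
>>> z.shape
(31,)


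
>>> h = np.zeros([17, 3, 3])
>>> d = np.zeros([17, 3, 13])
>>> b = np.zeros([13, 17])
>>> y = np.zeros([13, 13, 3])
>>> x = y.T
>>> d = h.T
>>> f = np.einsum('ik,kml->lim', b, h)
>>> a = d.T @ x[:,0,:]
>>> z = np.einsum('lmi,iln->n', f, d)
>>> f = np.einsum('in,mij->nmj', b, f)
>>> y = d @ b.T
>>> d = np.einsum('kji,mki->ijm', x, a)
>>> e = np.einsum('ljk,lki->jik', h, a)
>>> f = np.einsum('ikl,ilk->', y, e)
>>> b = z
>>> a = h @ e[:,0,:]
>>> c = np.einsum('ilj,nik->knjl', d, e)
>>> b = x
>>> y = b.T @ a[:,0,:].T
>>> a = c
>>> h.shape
(17, 3, 3)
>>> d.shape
(13, 13, 17)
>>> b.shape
(3, 13, 13)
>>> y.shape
(13, 13, 17)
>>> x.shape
(3, 13, 13)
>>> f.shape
()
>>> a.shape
(3, 3, 17, 13)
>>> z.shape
(17,)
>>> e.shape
(3, 13, 3)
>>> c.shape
(3, 3, 17, 13)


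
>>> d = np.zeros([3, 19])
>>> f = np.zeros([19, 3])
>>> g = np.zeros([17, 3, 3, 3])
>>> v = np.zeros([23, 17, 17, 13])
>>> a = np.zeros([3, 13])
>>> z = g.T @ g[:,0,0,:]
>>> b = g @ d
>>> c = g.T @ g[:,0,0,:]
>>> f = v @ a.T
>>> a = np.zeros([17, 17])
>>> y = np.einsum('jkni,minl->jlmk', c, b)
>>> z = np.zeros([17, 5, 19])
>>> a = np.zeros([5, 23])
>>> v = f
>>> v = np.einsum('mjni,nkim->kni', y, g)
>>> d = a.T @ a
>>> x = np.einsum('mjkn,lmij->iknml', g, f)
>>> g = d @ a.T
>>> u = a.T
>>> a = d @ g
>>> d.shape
(23, 23)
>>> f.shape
(23, 17, 17, 3)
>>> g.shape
(23, 5)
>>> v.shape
(3, 17, 3)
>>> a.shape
(23, 5)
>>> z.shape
(17, 5, 19)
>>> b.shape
(17, 3, 3, 19)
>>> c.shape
(3, 3, 3, 3)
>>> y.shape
(3, 19, 17, 3)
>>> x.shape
(17, 3, 3, 17, 23)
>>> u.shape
(23, 5)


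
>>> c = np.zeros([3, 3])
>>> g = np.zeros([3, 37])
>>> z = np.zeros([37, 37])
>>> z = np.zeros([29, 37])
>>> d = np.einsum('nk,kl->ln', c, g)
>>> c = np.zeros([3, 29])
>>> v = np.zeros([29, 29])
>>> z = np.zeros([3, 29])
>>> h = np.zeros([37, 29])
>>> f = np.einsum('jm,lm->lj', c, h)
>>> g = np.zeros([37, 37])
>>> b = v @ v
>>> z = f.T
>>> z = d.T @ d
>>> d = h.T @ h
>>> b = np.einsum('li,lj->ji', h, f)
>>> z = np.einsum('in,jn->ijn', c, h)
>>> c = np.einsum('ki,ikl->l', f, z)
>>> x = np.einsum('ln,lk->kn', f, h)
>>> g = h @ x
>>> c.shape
(29,)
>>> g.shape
(37, 3)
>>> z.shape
(3, 37, 29)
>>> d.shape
(29, 29)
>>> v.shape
(29, 29)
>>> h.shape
(37, 29)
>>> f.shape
(37, 3)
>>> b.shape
(3, 29)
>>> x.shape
(29, 3)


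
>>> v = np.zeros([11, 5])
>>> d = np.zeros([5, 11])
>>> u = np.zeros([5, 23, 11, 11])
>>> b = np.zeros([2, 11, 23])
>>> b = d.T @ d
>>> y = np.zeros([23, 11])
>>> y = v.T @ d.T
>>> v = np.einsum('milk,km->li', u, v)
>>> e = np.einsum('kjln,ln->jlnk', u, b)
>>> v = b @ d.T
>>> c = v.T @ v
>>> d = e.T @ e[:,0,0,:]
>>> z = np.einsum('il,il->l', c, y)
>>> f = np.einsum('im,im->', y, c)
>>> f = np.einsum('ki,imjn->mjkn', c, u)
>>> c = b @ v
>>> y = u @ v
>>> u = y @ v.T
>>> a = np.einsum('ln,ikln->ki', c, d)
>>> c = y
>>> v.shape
(11, 5)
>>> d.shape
(5, 11, 11, 5)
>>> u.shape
(5, 23, 11, 11)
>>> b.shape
(11, 11)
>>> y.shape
(5, 23, 11, 5)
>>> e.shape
(23, 11, 11, 5)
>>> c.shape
(5, 23, 11, 5)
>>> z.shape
(5,)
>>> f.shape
(23, 11, 5, 11)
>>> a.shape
(11, 5)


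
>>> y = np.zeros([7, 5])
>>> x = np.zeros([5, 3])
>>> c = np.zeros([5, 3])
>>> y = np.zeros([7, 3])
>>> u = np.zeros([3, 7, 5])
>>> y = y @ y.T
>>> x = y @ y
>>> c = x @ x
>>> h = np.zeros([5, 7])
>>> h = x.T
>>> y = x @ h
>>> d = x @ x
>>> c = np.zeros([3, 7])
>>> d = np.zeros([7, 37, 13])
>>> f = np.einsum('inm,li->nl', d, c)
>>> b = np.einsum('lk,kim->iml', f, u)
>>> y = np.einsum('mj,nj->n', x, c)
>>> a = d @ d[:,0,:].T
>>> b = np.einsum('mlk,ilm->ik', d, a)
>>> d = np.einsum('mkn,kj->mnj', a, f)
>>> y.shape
(3,)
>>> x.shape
(7, 7)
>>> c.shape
(3, 7)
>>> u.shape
(3, 7, 5)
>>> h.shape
(7, 7)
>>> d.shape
(7, 7, 3)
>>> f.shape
(37, 3)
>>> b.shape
(7, 13)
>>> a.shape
(7, 37, 7)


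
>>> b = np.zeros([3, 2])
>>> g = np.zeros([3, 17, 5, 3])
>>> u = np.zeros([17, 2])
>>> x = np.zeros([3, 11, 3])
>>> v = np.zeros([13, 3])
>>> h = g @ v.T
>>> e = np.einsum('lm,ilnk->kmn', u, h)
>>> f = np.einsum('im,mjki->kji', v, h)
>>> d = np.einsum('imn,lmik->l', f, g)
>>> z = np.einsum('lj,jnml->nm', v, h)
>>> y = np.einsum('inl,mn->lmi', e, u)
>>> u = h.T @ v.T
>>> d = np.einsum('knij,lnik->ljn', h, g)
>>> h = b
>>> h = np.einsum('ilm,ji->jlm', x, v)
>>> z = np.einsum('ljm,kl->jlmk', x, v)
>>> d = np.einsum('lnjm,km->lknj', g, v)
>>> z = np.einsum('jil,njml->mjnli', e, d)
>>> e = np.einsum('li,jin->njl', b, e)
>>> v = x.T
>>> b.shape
(3, 2)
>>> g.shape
(3, 17, 5, 3)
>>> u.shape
(13, 5, 17, 13)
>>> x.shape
(3, 11, 3)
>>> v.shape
(3, 11, 3)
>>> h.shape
(13, 11, 3)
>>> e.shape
(5, 13, 3)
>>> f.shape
(5, 17, 13)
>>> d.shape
(3, 13, 17, 5)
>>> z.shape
(17, 13, 3, 5, 2)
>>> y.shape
(5, 17, 13)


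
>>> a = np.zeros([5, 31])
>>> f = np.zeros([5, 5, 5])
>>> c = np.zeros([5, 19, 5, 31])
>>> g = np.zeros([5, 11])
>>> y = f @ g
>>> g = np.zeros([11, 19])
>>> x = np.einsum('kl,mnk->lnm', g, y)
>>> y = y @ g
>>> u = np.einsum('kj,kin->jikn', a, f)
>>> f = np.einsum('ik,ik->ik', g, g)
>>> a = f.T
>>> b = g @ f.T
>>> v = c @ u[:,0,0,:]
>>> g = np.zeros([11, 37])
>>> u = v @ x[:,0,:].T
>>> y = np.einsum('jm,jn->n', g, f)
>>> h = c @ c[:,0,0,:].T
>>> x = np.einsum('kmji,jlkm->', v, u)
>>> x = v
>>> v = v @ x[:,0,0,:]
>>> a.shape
(19, 11)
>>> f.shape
(11, 19)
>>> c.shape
(5, 19, 5, 31)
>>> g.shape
(11, 37)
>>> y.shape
(19,)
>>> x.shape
(5, 19, 5, 5)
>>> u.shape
(5, 19, 5, 19)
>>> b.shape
(11, 11)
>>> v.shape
(5, 19, 5, 5)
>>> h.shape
(5, 19, 5, 5)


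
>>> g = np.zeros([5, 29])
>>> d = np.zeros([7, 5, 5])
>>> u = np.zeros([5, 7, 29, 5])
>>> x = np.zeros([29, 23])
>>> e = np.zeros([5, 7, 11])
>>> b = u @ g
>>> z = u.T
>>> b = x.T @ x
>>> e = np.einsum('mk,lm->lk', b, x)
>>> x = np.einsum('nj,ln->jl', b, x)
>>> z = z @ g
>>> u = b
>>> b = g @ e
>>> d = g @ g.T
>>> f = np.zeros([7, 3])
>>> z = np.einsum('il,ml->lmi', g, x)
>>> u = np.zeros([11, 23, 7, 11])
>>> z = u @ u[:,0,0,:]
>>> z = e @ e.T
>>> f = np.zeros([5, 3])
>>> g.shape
(5, 29)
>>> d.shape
(5, 5)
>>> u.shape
(11, 23, 7, 11)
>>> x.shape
(23, 29)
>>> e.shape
(29, 23)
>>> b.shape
(5, 23)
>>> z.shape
(29, 29)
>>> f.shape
(5, 3)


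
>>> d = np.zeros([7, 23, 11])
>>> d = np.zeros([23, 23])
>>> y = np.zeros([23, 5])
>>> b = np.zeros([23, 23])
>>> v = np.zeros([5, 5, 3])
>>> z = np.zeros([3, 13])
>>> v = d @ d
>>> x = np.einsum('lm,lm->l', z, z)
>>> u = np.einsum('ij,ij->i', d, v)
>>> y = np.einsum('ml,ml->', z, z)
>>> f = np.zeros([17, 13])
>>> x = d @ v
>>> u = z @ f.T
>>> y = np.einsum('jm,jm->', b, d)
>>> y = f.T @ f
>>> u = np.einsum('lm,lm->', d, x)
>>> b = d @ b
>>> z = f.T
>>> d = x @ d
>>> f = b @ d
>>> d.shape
(23, 23)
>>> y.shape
(13, 13)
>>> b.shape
(23, 23)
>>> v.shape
(23, 23)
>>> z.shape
(13, 17)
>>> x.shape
(23, 23)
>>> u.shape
()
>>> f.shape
(23, 23)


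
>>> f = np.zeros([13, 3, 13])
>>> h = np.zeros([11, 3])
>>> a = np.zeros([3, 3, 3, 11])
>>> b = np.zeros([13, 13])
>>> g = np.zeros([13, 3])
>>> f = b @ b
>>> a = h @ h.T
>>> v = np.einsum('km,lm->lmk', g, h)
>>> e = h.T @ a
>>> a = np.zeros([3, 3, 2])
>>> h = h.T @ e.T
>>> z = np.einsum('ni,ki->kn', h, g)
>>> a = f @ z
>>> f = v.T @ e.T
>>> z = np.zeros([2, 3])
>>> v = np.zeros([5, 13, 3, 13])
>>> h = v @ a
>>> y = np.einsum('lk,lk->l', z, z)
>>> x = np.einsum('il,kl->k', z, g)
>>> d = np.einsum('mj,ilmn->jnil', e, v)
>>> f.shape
(13, 3, 3)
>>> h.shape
(5, 13, 3, 3)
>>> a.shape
(13, 3)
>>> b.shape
(13, 13)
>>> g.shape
(13, 3)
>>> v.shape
(5, 13, 3, 13)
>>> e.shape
(3, 11)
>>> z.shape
(2, 3)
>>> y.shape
(2,)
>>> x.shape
(13,)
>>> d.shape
(11, 13, 5, 13)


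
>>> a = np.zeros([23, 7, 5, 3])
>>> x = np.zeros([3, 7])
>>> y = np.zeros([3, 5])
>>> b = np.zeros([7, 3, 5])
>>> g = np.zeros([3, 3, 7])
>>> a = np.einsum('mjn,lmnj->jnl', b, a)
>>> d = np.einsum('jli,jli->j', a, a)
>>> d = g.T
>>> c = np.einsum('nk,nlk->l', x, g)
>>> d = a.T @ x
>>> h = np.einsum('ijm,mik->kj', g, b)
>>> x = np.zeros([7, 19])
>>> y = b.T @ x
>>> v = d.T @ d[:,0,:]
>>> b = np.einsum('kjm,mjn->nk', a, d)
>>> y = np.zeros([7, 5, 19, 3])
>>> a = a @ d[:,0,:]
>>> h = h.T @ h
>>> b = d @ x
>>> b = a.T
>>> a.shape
(3, 5, 7)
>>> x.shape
(7, 19)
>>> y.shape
(7, 5, 19, 3)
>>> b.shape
(7, 5, 3)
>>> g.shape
(3, 3, 7)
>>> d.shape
(23, 5, 7)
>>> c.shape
(3,)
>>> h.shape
(3, 3)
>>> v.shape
(7, 5, 7)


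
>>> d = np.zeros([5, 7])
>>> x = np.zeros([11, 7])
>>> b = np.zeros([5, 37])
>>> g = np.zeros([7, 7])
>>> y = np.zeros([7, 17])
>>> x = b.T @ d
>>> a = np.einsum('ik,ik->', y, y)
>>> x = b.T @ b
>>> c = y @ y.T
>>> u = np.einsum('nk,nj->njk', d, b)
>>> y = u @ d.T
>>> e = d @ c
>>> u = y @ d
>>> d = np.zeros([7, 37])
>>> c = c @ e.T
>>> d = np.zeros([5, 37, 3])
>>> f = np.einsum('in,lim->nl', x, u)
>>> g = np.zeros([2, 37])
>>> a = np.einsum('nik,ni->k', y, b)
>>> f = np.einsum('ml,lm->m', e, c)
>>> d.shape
(5, 37, 3)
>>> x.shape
(37, 37)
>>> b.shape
(5, 37)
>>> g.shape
(2, 37)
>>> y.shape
(5, 37, 5)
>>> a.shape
(5,)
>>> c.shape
(7, 5)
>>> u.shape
(5, 37, 7)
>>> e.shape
(5, 7)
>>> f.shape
(5,)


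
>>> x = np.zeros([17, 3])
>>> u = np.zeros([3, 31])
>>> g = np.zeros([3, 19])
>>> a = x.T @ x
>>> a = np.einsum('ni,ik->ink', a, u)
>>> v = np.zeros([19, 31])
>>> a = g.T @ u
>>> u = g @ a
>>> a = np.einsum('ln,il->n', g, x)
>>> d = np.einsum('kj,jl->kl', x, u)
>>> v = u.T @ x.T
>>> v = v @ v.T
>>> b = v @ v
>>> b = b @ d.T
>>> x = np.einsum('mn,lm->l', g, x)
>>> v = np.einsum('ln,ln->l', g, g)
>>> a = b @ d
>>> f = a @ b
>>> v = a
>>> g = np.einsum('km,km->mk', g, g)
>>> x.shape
(17,)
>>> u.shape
(3, 31)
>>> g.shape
(19, 3)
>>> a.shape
(31, 31)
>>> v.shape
(31, 31)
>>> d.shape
(17, 31)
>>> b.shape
(31, 17)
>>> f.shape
(31, 17)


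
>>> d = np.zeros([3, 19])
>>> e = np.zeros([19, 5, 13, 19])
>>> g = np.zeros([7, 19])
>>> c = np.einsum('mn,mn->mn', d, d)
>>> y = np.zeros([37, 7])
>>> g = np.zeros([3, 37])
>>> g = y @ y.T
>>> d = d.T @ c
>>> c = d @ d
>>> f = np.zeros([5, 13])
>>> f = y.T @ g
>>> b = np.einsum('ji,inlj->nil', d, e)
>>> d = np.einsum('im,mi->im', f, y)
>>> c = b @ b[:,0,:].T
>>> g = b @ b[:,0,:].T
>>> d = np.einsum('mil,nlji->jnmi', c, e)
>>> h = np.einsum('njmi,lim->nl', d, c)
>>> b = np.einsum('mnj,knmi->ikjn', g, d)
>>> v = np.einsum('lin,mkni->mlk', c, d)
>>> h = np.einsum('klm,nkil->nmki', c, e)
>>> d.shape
(13, 19, 5, 19)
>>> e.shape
(19, 5, 13, 19)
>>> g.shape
(5, 19, 5)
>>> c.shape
(5, 19, 5)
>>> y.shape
(37, 7)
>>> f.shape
(7, 37)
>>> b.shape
(19, 13, 5, 19)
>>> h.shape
(19, 5, 5, 13)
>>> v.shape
(13, 5, 19)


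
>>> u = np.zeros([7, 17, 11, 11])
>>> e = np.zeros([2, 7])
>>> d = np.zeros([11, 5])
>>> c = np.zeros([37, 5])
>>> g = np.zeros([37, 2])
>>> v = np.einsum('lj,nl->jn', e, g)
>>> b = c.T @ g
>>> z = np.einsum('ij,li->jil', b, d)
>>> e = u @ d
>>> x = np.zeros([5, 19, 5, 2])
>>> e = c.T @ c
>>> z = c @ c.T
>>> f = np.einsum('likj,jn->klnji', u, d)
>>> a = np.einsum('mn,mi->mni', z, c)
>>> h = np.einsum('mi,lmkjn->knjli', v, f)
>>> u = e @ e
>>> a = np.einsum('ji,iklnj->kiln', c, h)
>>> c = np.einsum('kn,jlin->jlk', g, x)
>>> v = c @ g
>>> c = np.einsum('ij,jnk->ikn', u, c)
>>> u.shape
(5, 5)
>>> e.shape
(5, 5)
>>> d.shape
(11, 5)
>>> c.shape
(5, 37, 19)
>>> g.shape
(37, 2)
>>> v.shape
(5, 19, 2)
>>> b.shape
(5, 2)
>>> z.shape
(37, 37)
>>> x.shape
(5, 19, 5, 2)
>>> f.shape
(11, 7, 5, 11, 17)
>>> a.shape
(17, 5, 11, 11)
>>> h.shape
(5, 17, 11, 11, 37)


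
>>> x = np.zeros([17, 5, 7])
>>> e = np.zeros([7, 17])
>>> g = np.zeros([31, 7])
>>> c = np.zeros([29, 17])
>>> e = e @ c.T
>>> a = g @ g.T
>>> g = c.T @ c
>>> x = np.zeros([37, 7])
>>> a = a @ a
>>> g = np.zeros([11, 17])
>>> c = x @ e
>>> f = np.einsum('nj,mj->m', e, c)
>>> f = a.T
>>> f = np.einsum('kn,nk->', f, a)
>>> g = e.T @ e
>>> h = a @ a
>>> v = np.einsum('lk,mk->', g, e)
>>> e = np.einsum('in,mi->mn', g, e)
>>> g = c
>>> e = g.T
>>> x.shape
(37, 7)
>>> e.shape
(29, 37)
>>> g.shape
(37, 29)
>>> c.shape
(37, 29)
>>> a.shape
(31, 31)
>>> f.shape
()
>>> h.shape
(31, 31)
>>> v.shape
()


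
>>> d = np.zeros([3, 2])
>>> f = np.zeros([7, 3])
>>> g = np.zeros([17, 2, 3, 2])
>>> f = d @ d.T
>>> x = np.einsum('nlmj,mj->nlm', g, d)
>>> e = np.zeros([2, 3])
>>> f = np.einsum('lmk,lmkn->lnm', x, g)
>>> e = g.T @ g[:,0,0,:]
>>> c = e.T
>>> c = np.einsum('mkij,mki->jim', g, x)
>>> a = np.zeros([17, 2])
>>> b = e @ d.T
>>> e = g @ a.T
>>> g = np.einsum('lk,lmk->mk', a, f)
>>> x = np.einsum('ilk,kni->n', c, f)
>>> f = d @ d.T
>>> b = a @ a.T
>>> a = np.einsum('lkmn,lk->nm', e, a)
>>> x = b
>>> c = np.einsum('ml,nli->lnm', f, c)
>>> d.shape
(3, 2)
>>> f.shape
(3, 3)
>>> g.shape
(2, 2)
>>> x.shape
(17, 17)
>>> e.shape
(17, 2, 3, 17)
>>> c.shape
(3, 2, 3)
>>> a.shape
(17, 3)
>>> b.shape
(17, 17)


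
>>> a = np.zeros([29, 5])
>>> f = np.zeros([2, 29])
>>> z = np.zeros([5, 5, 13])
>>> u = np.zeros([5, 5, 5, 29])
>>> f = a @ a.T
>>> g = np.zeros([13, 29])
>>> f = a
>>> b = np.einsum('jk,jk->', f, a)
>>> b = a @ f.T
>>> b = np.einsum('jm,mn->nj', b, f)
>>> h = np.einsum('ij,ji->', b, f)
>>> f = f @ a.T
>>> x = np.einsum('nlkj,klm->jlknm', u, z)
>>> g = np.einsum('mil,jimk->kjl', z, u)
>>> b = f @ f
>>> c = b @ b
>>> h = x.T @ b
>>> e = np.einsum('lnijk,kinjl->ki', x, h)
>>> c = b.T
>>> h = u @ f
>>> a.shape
(29, 5)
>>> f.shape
(29, 29)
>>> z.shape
(5, 5, 13)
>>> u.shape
(5, 5, 5, 29)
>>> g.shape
(29, 5, 13)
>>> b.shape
(29, 29)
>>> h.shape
(5, 5, 5, 29)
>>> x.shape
(29, 5, 5, 5, 13)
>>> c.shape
(29, 29)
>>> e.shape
(13, 5)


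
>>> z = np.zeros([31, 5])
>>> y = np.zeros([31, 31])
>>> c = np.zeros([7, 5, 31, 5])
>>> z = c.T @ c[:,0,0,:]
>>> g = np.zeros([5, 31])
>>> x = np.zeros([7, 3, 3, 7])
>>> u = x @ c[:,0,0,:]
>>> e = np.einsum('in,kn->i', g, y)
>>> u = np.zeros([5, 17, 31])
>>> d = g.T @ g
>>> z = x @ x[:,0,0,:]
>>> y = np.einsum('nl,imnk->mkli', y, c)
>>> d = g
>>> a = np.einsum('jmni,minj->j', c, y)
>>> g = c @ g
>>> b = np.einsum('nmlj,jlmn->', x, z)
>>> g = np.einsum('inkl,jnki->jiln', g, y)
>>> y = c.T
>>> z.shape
(7, 3, 3, 7)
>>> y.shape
(5, 31, 5, 7)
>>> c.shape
(7, 5, 31, 5)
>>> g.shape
(5, 7, 31, 5)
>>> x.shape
(7, 3, 3, 7)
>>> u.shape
(5, 17, 31)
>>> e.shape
(5,)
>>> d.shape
(5, 31)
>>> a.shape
(7,)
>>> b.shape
()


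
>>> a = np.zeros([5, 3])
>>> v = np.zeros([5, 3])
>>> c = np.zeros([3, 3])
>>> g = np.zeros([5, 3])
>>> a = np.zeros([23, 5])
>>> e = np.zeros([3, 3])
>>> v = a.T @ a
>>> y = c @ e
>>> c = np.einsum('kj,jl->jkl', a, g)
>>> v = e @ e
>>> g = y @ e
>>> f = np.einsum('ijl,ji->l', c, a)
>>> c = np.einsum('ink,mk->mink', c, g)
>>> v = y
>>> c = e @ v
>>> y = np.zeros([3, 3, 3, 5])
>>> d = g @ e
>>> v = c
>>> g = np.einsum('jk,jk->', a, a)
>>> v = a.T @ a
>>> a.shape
(23, 5)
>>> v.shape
(5, 5)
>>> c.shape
(3, 3)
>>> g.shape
()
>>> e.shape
(3, 3)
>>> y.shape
(3, 3, 3, 5)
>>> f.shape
(3,)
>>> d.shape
(3, 3)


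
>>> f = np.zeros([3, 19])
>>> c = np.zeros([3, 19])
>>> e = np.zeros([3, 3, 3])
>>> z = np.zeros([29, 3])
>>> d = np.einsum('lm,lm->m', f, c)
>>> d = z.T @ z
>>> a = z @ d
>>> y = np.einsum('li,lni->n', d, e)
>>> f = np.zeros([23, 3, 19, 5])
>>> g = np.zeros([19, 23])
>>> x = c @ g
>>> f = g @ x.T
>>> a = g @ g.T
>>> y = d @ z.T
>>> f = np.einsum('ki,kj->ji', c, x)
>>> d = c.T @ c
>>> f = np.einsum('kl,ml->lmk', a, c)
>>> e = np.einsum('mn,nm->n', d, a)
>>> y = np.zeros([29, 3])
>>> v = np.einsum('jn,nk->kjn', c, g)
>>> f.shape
(19, 3, 19)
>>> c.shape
(3, 19)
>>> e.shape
(19,)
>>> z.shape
(29, 3)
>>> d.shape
(19, 19)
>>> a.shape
(19, 19)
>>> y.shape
(29, 3)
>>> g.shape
(19, 23)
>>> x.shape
(3, 23)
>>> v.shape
(23, 3, 19)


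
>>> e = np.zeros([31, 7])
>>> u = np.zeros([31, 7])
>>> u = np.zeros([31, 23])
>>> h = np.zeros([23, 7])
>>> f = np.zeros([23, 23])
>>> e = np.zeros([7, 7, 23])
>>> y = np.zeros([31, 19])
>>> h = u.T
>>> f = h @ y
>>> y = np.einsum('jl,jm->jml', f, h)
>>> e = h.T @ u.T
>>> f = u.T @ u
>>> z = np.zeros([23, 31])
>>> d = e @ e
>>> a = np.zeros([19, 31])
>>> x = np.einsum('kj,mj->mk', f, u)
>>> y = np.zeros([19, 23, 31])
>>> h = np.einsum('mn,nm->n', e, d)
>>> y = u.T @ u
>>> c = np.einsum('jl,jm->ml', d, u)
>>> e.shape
(31, 31)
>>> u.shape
(31, 23)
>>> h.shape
(31,)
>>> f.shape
(23, 23)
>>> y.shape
(23, 23)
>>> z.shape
(23, 31)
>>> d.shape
(31, 31)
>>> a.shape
(19, 31)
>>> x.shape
(31, 23)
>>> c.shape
(23, 31)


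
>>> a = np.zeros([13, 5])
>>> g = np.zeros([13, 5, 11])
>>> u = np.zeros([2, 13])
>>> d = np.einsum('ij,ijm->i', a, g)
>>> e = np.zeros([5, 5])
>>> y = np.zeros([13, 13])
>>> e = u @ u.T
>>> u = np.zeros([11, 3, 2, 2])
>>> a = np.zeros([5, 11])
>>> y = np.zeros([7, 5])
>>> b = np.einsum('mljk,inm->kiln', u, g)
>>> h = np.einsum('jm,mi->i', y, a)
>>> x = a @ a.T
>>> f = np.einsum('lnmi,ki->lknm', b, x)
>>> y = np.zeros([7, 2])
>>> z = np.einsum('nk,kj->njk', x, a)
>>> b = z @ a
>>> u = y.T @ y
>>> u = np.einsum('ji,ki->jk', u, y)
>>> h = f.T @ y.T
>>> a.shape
(5, 11)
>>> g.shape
(13, 5, 11)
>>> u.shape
(2, 7)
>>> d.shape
(13,)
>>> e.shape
(2, 2)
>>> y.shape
(7, 2)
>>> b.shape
(5, 11, 11)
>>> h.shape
(3, 13, 5, 7)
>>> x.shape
(5, 5)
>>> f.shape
(2, 5, 13, 3)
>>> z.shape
(5, 11, 5)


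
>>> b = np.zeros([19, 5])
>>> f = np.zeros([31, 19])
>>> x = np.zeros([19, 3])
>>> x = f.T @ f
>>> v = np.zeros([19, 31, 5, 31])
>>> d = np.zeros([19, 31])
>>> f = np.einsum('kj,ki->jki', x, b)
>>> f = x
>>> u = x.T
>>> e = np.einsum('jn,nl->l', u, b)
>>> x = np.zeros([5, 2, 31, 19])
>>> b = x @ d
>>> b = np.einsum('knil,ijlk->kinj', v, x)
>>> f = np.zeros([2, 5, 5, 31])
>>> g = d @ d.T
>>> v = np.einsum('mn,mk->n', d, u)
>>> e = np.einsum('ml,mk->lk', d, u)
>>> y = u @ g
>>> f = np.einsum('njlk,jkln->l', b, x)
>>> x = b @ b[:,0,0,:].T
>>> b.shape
(19, 5, 31, 2)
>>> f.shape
(31,)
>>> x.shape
(19, 5, 31, 19)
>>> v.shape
(31,)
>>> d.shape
(19, 31)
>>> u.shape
(19, 19)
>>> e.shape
(31, 19)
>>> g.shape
(19, 19)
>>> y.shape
(19, 19)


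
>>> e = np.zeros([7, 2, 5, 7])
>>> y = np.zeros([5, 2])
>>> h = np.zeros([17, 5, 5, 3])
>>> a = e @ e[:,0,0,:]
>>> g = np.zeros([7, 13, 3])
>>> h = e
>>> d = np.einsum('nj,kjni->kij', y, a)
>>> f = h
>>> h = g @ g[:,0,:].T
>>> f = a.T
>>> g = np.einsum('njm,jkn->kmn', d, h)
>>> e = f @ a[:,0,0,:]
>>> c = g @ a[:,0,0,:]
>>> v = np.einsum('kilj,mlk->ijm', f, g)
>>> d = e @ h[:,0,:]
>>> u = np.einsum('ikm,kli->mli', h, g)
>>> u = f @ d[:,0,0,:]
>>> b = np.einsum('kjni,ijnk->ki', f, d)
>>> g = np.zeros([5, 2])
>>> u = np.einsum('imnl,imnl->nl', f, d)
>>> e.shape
(7, 5, 2, 7)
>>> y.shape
(5, 2)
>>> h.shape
(7, 13, 7)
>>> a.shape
(7, 2, 5, 7)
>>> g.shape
(5, 2)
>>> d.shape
(7, 5, 2, 7)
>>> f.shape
(7, 5, 2, 7)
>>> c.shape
(13, 2, 7)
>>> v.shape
(5, 7, 13)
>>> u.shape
(2, 7)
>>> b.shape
(7, 7)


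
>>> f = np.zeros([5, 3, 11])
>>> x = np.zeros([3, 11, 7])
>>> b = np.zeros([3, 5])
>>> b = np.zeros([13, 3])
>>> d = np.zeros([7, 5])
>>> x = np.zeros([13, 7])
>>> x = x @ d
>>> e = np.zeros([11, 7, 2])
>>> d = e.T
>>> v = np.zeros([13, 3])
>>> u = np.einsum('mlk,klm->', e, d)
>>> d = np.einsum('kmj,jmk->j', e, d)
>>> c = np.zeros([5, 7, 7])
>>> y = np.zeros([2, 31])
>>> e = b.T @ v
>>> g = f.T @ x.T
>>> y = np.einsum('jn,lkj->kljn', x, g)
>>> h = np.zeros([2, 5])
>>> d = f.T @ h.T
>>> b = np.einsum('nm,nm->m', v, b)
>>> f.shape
(5, 3, 11)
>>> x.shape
(13, 5)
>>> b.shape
(3,)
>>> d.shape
(11, 3, 2)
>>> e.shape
(3, 3)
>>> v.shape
(13, 3)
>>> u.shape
()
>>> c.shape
(5, 7, 7)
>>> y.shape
(3, 11, 13, 5)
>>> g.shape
(11, 3, 13)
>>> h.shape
(2, 5)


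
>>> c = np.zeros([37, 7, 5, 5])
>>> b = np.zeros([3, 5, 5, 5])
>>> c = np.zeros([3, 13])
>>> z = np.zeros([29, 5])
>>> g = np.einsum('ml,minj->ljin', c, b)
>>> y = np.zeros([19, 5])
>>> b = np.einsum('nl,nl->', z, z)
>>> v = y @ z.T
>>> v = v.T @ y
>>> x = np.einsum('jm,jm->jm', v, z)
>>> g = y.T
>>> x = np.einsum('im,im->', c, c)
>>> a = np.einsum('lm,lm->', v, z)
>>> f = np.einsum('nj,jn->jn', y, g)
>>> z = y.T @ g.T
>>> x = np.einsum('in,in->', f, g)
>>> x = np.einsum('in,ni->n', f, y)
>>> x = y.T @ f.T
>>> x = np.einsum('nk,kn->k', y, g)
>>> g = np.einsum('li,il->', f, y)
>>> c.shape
(3, 13)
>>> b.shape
()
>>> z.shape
(5, 5)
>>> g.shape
()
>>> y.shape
(19, 5)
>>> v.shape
(29, 5)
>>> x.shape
(5,)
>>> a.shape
()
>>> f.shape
(5, 19)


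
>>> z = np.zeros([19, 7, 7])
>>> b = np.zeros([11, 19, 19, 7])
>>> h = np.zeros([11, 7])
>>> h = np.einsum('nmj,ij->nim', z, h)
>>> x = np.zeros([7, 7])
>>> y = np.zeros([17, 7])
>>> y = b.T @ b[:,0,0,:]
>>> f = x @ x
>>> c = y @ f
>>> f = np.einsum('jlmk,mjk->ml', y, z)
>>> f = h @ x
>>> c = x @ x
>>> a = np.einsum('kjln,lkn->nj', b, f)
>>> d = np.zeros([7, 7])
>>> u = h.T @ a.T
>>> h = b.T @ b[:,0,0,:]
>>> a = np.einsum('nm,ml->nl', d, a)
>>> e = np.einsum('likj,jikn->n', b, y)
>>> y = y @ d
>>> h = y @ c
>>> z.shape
(19, 7, 7)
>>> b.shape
(11, 19, 19, 7)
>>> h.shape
(7, 19, 19, 7)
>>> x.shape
(7, 7)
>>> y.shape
(7, 19, 19, 7)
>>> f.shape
(19, 11, 7)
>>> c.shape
(7, 7)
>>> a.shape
(7, 19)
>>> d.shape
(7, 7)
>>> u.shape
(7, 11, 7)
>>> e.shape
(7,)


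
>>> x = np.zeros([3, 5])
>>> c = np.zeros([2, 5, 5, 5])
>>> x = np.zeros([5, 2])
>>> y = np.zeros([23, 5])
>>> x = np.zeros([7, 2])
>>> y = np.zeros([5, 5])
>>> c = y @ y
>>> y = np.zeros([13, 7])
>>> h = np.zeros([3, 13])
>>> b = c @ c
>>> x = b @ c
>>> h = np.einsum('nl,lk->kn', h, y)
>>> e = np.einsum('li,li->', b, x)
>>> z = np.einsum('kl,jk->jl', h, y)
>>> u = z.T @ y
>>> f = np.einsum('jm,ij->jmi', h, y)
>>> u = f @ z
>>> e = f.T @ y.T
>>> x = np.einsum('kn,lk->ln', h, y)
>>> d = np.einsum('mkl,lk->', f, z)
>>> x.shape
(13, 3)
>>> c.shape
(5, 5)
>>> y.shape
(13, 7)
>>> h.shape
(7, 3)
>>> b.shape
(5, 5)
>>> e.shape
(13, 3, 13)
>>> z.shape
(13, 3)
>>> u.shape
(7, 3, 3)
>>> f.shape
(7, 3, 13)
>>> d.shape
()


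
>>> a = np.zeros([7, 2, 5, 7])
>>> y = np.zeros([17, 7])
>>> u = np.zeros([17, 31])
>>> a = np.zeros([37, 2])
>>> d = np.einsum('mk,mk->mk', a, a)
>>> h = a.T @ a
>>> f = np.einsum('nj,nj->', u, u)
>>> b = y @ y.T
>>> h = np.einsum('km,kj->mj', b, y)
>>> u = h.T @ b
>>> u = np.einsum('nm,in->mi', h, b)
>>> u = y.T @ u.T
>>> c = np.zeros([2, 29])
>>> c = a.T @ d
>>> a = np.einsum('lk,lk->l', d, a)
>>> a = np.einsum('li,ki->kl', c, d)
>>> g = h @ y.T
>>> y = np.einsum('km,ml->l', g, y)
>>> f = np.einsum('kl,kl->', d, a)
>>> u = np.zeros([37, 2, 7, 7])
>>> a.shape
(37, 2)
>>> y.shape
(7,)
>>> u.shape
(37, 2, 7, 7)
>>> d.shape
(37, 2)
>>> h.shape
(17, 7)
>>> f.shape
()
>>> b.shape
(17, 17)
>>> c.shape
(2, 2)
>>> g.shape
(17, 17)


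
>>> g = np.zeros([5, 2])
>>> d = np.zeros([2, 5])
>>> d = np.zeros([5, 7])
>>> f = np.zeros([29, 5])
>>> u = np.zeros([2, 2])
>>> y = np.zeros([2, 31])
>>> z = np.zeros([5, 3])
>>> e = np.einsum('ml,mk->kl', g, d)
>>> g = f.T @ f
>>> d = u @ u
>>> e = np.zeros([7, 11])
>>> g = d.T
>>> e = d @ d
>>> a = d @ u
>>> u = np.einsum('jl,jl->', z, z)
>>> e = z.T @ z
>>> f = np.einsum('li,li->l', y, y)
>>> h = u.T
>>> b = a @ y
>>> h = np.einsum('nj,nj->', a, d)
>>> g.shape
(2, 2)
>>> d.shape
(2, 2)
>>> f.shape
(2,)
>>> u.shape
()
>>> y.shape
(2, 31)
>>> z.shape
(5, 3)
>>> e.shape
(3, 3)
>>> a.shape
(2, 2)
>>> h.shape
()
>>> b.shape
(2, 31)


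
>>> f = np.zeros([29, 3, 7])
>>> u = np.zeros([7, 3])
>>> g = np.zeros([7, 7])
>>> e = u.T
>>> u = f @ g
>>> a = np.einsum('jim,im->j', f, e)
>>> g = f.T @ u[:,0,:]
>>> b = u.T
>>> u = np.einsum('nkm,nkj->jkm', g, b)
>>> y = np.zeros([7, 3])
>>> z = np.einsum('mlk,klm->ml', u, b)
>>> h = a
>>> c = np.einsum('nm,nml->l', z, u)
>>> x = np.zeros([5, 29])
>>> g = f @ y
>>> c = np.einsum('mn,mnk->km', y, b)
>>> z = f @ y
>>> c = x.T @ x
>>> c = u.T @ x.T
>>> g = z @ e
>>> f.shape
(29, 3, 7)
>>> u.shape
(29, 3, 7)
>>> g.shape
(29, 3, 7)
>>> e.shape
(3, 7)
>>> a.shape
(29,)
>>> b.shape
(7, 3, 29)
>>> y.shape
(7, 3)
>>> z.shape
(29, 3, 3)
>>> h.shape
(29,)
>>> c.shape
(7, 3, 5)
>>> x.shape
(5, 29)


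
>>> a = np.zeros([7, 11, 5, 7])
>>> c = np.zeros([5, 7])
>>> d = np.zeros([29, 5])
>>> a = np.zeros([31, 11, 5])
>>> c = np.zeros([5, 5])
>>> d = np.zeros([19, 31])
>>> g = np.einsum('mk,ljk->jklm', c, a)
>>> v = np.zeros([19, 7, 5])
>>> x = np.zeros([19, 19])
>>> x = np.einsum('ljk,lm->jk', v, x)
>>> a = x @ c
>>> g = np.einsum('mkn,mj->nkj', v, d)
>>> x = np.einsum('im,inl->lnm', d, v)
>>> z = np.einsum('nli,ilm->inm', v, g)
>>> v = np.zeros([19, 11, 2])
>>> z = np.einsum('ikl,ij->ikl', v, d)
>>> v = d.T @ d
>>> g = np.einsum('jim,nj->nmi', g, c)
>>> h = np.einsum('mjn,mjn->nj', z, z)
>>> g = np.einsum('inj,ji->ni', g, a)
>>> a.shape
(7, 5)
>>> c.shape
(5, 5)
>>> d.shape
(19, 31)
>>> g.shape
(31, 5)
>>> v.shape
(31, 31)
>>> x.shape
(5, 7, 31)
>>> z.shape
(19, 11, 2)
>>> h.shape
(2, 11)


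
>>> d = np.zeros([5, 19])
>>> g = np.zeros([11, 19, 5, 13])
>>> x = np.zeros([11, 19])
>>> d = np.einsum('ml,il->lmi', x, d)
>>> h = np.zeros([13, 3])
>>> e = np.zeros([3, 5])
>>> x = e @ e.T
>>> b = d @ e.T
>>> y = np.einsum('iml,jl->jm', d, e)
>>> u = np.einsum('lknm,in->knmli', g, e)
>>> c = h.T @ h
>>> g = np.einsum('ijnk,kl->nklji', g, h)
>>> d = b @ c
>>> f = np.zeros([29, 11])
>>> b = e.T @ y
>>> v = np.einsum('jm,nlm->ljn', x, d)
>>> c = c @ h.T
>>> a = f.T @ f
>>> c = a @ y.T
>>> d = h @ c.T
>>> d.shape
(13, 11)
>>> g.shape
(5, 13, 3, 19, 11)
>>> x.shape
(3, 3)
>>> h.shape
(13, 3)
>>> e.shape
(3, 5)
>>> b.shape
(5, 11)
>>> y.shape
(3, 11)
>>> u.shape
(19, 5, 13, 11, 3)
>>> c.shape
(11, 3)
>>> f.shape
(29, 11)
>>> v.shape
(11, 3, 19)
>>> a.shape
(11, 11)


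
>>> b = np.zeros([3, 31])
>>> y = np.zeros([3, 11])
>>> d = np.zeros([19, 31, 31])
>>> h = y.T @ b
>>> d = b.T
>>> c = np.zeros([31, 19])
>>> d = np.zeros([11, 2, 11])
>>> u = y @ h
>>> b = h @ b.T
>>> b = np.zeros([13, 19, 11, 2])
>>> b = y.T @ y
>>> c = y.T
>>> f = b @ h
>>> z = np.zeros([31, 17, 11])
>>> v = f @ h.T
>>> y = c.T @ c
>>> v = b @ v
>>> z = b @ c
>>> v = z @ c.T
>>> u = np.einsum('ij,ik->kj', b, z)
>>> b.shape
(11, 11)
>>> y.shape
(3, 3)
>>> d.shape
(11, 2, 11)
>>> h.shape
(11, 31)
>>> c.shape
(11, 3)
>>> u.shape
(3, 11)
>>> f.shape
(11, 31)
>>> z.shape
(11, 3)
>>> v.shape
(11, 11)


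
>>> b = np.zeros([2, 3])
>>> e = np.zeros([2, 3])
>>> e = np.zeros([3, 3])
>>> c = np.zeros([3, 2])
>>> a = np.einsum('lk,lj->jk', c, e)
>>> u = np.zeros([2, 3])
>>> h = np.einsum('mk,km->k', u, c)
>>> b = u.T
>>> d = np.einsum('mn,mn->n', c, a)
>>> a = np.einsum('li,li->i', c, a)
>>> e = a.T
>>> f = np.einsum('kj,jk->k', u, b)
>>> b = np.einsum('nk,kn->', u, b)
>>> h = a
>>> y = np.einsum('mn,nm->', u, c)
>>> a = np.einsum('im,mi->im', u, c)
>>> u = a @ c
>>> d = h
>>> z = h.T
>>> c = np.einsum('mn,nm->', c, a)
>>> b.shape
()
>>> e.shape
(2,)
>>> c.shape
()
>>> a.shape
(2, 3)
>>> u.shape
(2, 2)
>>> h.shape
(2,)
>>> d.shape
(2,)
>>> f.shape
(2,)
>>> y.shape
()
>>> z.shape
(2,)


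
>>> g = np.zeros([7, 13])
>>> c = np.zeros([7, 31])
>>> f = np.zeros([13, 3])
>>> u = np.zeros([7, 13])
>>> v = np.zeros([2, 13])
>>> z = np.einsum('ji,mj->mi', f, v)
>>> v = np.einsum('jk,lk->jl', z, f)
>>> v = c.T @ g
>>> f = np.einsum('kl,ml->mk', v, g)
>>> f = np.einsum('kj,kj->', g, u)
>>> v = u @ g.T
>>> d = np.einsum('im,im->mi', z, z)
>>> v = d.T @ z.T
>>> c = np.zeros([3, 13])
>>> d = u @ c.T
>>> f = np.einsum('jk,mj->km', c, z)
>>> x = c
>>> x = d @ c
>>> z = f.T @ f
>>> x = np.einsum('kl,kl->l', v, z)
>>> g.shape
(7, 13)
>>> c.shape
(3, 13)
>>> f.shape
(13, 2)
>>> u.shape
(7, 13)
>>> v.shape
(2, 2)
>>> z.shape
(2, 2)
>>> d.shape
(7, 3)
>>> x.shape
(2,)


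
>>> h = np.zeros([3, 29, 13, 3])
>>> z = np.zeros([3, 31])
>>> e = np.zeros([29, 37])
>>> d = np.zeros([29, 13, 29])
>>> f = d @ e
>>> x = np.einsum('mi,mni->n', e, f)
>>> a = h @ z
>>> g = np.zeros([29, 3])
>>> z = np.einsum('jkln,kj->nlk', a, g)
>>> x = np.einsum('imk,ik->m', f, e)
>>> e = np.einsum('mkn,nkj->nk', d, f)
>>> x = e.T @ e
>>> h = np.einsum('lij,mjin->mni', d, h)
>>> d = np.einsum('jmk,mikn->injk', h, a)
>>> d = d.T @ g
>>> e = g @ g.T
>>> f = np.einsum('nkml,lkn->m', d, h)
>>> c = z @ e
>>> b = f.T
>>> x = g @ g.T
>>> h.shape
(3, 3, 13)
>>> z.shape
(31, 13, 29)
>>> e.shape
(29, 29)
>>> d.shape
(13, 3, 31, 3)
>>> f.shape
(31,)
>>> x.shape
(29, 29)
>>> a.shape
(3, 29, 13, 31)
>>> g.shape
(29, 3)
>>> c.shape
(31, 13, 29)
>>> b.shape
(31,)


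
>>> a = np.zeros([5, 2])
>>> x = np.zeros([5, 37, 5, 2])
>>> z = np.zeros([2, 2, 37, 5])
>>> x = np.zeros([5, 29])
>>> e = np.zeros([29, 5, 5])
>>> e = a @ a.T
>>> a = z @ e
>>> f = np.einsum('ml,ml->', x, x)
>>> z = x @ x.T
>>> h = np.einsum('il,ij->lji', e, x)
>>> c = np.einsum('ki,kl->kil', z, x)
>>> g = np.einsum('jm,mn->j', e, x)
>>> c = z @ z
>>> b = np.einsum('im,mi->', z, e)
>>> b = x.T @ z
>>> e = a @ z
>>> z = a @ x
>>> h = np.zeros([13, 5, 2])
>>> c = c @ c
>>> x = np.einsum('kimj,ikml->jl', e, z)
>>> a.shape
(2, 2, 37, 5)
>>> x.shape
(5, 29)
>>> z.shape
(2, 2, 37, 29)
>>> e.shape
(2, 2, 37, 5)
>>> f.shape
()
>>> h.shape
(13, 5, 2)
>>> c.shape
(5, 5)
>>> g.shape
(5,)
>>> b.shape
(29, 5)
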